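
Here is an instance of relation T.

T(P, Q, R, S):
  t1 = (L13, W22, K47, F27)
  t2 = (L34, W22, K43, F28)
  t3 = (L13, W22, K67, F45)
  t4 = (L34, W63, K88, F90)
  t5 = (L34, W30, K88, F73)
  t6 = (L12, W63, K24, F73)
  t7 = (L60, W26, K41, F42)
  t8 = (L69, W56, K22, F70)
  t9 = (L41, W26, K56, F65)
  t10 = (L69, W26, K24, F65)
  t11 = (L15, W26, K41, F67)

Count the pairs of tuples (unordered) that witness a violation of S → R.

S=F73: violating pairs (5,6) — 1 pair.
S=F65: violating pairs (9,10) — 1 pair.

2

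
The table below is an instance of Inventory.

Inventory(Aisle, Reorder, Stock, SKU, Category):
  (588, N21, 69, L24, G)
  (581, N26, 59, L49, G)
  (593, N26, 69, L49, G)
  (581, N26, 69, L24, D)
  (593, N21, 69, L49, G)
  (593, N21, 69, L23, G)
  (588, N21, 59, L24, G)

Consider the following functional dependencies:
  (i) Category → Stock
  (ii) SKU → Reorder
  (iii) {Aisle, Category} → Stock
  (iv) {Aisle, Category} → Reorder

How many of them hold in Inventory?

0

(i) Category → Stock: Category=G: 6 rows → Stock takes values {69, 59} — violation — fails.
(ii) SKU → Reorder: SKU=L24: 3 rows → Reorder takes values {N21, N26} — violation; SKU=L49: 3 rows → Reorder takes values {N26, N21} — violation — fails.
(iii) {Aisle, Category} → Stock: (Aisle=588, Category=G): 2 rows → Stock takes values {69, 59} — violation — fails.
(iv) {Aisle, Category} → Reorder: (Aisle=593, Category=G): 3 rows → Reorder takes values {N26, N21} — violation — fails.
None of the 4 dependencies hold.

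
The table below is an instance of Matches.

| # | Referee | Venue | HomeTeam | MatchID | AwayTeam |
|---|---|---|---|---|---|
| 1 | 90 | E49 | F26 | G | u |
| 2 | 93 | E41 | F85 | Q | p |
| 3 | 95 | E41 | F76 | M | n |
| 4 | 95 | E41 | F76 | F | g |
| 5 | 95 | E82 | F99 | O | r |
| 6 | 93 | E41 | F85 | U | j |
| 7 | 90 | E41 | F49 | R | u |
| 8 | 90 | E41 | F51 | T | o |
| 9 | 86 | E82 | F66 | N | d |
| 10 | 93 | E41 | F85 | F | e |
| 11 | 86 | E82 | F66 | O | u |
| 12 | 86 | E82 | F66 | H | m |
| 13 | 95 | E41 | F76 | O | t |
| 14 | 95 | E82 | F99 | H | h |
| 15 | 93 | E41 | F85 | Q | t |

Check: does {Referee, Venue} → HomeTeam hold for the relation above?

No

(Referee=90, Venue=E49): row 1 → HomeTeam = F26 ✓
(Referee=93, Venue=E41): rows 2, 6, 10, 15 → HomeTeam = F85, F85, F85, F85 ✓
(Referee=95, Venue=E41): rows 3, 4, 13 → HomeTeam = F76, F76, F76 ✓
(Referee=95, Venue=E82): rows 5, 14 → HomeTeam = F99, F99 ✓
(Referee=90, Venue=E41): rows 7, 8 → HomeTeam takes values {F49, F51} — violation
(Referee=86, Venue=E82): rows 9, 11, 12 → HomeTeam = F66, F66, F66 ✓
Two rows agree on {Referee, Venue} but differ on HomeTeam, so {Referee, Venue} → HomeTeam does not hold.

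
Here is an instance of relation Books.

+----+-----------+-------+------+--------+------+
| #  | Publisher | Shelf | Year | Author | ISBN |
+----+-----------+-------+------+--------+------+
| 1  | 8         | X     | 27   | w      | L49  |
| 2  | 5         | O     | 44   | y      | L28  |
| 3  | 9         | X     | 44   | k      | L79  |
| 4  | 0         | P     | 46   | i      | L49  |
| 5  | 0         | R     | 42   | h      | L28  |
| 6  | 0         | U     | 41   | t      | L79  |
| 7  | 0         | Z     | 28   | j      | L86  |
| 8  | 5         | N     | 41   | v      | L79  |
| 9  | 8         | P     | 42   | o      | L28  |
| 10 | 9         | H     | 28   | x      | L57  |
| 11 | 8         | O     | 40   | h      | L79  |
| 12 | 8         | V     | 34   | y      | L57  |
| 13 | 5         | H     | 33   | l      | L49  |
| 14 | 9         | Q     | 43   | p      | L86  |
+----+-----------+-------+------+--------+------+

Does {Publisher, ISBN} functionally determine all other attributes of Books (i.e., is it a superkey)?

Yes

All 14 rows have distinct {Publisher, ISBN} values, so {Publisher, ISBN} → (all attributes) holds and {Publisher, ISBN} is a superkey.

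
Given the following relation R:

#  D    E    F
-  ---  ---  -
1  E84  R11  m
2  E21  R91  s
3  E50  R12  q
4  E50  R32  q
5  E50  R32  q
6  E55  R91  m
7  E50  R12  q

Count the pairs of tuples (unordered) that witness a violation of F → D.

F=m: violating pairs (1,6) — 1 pair.
F=q: all 4 rows agree on D — 0 pairs.

1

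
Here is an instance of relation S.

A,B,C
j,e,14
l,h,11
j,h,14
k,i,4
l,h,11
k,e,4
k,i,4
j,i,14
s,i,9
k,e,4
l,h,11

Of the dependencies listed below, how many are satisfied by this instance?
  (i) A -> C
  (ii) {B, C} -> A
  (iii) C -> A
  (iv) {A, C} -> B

(i) A -> C: every LHS value maps to a single RHS value — holds.
(ii) {B, C} -> A: every LHS value maps to a single RHS value — holds.
(iii) C -> A: every LHS value maps to a single RHS value — holds.
(iv) {A, C} -> B: (A=j, C=14): 3 rows → B takes values {e, h, i} — violation; (A=k, C=4): 4 rows → B takes values {i, e} — violation — fails.
3 of the 4 dependencies hold.

3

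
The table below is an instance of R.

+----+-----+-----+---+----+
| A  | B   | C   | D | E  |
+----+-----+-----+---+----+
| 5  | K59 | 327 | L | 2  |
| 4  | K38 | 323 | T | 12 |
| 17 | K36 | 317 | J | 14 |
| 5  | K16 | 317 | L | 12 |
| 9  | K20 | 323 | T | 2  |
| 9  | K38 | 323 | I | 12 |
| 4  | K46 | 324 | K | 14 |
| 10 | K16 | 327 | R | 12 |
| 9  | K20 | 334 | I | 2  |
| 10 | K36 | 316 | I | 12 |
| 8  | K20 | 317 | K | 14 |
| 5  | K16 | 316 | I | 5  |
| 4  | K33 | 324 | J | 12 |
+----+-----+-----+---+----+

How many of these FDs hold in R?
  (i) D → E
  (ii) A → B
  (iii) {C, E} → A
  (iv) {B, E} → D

(i) D → E: D=L: 2 rows → E takes values {2, 12} — violation; D=T: 2 rows → E takes values {12, 2} — violation; D=J: 2 rows → E takes values {14, 12} — violation; D=I: 4 rows → E takes values {12, 2, 5} — violation — fails.
(ii) A → B: A=5: 3 rows → B takes values {K59, K16} — violation; A=4: 3 rows → B takes values {K38, K46, K33} — violation; A=9: 3 rows → B takes values {K20, K38} — violation; A=10: 2 rows → B takes values {K16, K36} — violation — fails.
(iii) {C, E} → A: (C=323, E=12): 2 rows → A takes values {4, 9} — violation; (C=317, E=14): 2 rows → A takes values {17, 8} — violation — fails.
(iv) {B, E} → D: (B=K38, E=12): 2 rows → D takes values {T, I} — violation; (B=K16, E=12): 2 rows → D takes values {L, R} — violation; (B=K20, E=2): 2 rows → D takes values {T, I} — violation — fails.
None of the 4 dependencies hold.

0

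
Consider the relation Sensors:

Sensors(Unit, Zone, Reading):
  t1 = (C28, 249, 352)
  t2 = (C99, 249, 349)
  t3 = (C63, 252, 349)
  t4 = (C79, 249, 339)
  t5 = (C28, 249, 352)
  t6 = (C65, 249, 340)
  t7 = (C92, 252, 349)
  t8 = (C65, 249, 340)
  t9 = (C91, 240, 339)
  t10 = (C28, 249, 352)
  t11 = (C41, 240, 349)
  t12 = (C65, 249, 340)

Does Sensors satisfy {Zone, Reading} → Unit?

(Zone=249, Reading=352): rows 1, 5, 10 → Unit = C28, C28, C28 ✓
(Zone=249, Reading=349): row 2 → Unit = C99 ✓
(Zone=252, Reading=349): rows 3, 7 → Unit takes values {C63, C92} — violation
(Zone=249, Reading=339): row 4 → Unit = C79 ✓
(Zone=249, Reading=340): rows 6, 8, 12 → Unit = C65, C65, C65 ✓
(Zone=240, Reading=339): row 9 → Unit = C91 ✓
(Zone=240, Reading=349): row 11 → Unit = C41 ✓
Two rows agree on {Zone, Reading} but differ on Unit, so {Zone, Reading} → Unit does not hold.

No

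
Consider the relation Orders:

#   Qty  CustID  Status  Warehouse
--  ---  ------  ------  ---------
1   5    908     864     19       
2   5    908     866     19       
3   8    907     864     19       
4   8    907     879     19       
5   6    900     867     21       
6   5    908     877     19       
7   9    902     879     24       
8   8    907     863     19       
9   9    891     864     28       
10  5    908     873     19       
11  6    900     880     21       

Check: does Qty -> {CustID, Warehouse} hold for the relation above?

No

Qty=5: rows 1, 2, 6, 10 → {CustID,Warehouse} = (908, 19), (908, 19), (908, 19), (908, 19) ✓
Qty=8: rows 3, 4, 8 → {CustID,Warehouse} = (907, 19), (907, 19), (907, 19) ✓
Qty=6: rows 5, 11 → {CustID,Warehouse} = (900, 21), (900, 21) ✓
Qty=9: rows 7, 9 → {CustID,Warehouse} takes values {(902, 24), (891, 28)} — violation
Two rows agree on Qty but differ on {CustID, Warehouse}, so Qty -> {CustID, Warehouse} does not hold.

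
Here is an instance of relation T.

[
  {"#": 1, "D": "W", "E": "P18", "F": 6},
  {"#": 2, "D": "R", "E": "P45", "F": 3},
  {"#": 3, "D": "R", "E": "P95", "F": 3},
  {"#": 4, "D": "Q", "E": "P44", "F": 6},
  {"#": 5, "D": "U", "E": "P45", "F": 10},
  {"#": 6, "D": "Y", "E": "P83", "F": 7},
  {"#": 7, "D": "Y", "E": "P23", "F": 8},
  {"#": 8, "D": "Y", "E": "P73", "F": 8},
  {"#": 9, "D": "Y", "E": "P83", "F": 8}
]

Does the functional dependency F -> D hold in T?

No

F=6: rows 1, 4 → D takes values {W, Q} — violation
F=3: rows 2, 3 → D = R, R ✓
F=10: row 5 → D = U ✓
F=7: row 6 → D = Y ✓
F=8: rows 7, 8, 9 → D = Y, Y, Y ✓
Two rows agree on F but differ on D, so F -> D does not hold.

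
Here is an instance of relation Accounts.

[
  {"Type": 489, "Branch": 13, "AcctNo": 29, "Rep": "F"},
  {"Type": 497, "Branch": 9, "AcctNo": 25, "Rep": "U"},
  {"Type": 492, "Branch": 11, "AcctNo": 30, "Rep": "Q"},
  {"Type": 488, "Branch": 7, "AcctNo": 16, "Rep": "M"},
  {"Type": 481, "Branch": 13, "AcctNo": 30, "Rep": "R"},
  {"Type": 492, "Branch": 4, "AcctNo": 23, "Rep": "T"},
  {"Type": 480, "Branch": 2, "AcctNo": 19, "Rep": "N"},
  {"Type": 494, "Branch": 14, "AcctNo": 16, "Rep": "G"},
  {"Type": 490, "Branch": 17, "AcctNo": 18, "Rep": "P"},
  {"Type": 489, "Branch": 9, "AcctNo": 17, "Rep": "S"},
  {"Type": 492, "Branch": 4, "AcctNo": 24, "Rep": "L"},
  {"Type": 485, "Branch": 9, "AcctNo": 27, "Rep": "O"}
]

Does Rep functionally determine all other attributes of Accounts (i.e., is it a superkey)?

Yes

All 12 rows have distinct Rep values, so Rep → (all attributes) holds and Rep is a superkey.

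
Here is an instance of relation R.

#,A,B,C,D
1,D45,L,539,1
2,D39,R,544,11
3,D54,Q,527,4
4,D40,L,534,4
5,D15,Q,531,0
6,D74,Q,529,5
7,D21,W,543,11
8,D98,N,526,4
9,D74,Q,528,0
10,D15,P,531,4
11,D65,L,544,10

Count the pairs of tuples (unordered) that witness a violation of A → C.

1

A=D15: all 2 rows agree on C — 0 pairs.
A=D74: violating pairs (6,9) — 1 pair.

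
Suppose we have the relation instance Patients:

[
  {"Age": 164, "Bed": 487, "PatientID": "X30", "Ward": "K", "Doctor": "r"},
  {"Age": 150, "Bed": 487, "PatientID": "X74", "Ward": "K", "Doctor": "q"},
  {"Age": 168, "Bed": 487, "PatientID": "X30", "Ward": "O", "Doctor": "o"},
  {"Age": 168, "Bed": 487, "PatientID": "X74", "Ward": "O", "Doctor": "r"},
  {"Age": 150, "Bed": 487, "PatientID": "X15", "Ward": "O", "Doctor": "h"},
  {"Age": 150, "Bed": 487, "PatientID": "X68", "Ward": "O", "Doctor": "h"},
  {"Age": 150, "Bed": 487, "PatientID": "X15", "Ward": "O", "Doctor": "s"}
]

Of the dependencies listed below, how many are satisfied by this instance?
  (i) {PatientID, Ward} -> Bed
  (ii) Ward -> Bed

(i) {PatientID, Ward} -> Bed: every LHS value maps to a single RHS value — holds.
(ii) Ward -> Bed: every LHS value maps to a single RHS value — holds.
2 of the 2 dependencies hold.

2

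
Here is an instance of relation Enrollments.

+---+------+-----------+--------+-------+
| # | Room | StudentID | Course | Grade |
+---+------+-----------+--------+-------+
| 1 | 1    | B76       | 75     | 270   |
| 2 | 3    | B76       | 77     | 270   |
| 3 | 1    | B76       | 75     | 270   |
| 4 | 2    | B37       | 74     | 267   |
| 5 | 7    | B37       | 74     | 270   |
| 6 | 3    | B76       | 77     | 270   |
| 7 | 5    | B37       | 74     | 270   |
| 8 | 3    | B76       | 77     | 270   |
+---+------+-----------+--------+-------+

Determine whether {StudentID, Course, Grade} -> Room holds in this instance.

(StudentID=B76, Course=75, Grade=270): rows 1, 3 → Room = 1, 1 ✓
(StudentID=B76, Course=77, Grade=270): rows 2, 6, 8 → Room = 3, 3, 3 ✓
(StudentID=B37, Course=74, Grade=267): row 4 → Room = 2 ✓
(StudentID=B37, Course=74, Grade=270): rows 5, 7 → Room takes values {7, 5} — violation
Two rows agree on {StudentID, Course, Grade} but differ on Room, so {StudentID, Course, Grade} -> Room does not hold.

No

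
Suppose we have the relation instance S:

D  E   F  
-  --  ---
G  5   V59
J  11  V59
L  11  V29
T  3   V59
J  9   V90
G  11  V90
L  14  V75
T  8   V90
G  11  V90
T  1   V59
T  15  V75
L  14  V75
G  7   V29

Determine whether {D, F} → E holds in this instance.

No

(D=G, F=V59): 1 row → E = 5 ✓
(D=J, F=V59): 1 row → E = 11 ✓
(D=L, F=V29): 1 row → E = 11 ✓
(D=T, F=V59): 2 rows → E takes values {3, 1} — violation
(D=J, F=V90): 1 row → E = 9 ✓
(D=G, F=V90): 2 rows → E = 11, 11 ✓
(D=L, F=V75): 2 rows → E = 14, 14 ✓
(D=T, F=V90): 1 row → E = 8 ✓
(D=T, F=V75): 1 row → E = 15 ✓
(D=G, F=V29): 1 row → E = 7 ✓
Two rows agree on {D, F} but differ on E, so {D, F} → E does not hold.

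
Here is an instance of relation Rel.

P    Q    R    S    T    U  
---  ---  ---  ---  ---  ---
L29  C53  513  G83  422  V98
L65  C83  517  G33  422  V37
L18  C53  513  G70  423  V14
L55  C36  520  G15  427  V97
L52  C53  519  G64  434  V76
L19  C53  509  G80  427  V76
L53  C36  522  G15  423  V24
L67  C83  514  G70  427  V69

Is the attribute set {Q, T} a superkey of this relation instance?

All 8 rows have distinct {Q, T} values, so {Q, T} → (all attributes) holds and {Q, T} is a superkey.

Yes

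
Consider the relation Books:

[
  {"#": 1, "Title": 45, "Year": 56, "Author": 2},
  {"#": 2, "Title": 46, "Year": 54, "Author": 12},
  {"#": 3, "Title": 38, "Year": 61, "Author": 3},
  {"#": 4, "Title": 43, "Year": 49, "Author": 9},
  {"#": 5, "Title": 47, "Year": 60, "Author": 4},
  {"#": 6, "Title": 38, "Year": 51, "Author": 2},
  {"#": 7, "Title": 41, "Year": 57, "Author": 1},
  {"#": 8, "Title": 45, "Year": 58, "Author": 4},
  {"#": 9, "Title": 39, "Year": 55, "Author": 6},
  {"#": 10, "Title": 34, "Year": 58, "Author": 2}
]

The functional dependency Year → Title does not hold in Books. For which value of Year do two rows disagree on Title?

58

Year=56: row 1 → Title = 45 ✓
Year=54: row 2 → Title = 46 ✓
Year=61: row 3 → Title = 38 ✓
Year=49: row 4 → Title = 43 ✓
Year=60: row 5 → Title = 47 ✓
Year=51: row 6 → Title = 38 ✓
Year=57: row 7 → Title = 41 ✓
Year=58: rows 8, 10 → Title takes values {45, 34} — violation
Year=55: row 9 → Title = 39 ✓
The only Year value with inconsistent Title is Year=58.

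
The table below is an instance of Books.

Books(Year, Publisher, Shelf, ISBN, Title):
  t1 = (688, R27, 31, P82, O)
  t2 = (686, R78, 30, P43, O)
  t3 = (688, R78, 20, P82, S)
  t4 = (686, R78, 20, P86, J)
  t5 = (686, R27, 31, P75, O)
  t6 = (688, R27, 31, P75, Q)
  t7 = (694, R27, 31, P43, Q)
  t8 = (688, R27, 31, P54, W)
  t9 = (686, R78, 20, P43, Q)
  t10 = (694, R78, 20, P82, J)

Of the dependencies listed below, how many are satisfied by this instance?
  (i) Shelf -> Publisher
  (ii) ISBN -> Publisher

(i) Shelf -> Publisher: every LHS value maps to a single RHS value — holds.
(ii) ISBN -> Publisher: ISBN=P82: rows 1, 3, 10 → Publisher takes values {R27, R78} — violation; ISBN=P43: rows 2, 7, 9 → Publisher takes values {R78, R27} — violation — fails.
1 of the 2 dependencies holds.

1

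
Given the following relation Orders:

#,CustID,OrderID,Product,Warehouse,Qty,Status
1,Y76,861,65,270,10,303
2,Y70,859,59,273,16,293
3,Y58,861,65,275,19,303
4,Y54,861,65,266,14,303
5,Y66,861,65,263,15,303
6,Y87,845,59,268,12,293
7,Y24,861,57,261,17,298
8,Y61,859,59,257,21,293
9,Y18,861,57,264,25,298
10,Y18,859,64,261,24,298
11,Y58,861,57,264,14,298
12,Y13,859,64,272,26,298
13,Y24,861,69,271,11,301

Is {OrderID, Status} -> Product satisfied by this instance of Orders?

Yes

(OrderID=861, Status=303): rows 1, 3, 4, 5 → Product = 65, 65, 65, 65 ✓
(OrderID=859, Status=293): rows 2, 8 → Product = 59, 59 ✓
(OrderID=845, Status=293): row 6 → Product = 59 ✓
(OrderID=861, Status=298): rows 7, 9, 11 → Product = 57, 57, 57 ✓
(OrderID=859, Status=298): rows 10, 12 → Product = 64, 64 ✓
(OrderID=861, Status=301): row 13 → Product = 69 ✓
Every {OrderID, Status} value is associated with a single Product value, so {OrderID, Status} -> Product holds.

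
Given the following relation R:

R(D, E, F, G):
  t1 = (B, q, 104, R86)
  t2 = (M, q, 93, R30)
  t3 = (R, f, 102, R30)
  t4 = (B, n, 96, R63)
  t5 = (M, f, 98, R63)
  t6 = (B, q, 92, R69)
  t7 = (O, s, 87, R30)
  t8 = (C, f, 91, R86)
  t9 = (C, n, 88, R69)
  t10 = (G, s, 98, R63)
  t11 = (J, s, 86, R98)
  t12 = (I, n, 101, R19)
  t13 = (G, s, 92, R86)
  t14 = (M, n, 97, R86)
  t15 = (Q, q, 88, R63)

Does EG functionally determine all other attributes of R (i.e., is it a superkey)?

Yes

All 15 rows have distinct EG values, so EG → (all attributes) holds and EG is a superkey.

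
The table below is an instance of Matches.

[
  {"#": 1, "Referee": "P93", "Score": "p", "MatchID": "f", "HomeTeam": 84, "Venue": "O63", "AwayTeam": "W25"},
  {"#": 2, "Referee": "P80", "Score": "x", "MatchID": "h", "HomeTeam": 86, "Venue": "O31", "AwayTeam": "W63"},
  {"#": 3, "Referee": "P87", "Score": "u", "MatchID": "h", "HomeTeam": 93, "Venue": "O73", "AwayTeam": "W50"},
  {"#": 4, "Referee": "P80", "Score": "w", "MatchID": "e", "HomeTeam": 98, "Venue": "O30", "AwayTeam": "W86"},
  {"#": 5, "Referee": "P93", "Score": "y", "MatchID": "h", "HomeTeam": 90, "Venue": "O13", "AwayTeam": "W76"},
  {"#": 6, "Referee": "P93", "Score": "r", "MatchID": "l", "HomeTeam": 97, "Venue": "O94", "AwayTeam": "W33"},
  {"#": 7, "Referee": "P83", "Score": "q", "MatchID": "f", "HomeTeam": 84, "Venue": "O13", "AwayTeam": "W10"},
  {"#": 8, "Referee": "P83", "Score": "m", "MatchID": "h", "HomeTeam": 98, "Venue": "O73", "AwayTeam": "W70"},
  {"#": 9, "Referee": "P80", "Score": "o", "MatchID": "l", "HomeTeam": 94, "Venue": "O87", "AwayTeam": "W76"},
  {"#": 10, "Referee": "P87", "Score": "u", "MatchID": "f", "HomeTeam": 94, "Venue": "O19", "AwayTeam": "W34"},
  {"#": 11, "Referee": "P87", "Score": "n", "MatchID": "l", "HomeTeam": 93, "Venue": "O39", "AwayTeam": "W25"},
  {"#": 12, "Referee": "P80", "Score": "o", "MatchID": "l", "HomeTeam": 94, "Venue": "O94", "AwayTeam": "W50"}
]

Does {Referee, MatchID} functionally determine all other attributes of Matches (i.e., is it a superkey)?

Rows 9 and 12 have the same {Referee, MatchID} value (Referee=P80, MatchID=l) but are distinct tuples, so {Referee, MatchID} does not determine every attribute — not a superkey.

No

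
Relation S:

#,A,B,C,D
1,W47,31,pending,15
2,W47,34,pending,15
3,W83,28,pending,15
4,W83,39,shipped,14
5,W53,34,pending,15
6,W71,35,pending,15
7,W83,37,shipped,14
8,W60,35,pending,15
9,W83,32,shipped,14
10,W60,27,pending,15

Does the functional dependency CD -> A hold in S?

No

(C=pending, D=15): rows 1, 2, 3, 5, 6, 8, 10 → A takes values {W47, W83, W53, W71, W60} — violation
(C=shipped, D=14): rows 4, 7, 9 → A = W83, W83, W83 ✓
Two rows agree on CD but differ on A, so CD -> A does not hold.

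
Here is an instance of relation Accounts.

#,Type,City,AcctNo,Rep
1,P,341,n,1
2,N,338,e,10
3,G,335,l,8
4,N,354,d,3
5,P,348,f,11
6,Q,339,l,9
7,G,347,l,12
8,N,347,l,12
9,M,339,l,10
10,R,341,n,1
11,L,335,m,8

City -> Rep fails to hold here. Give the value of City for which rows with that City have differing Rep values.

City=341: rows 1, 10 → Rep = 1, 1 ✓
City=338: row 2 → Rep = 10 ✓
City=335: rows 3, 11 → Rep = 8, 8 ✓
City=354: row 4 → Rep = 3 ✓
City=348: row 5 → Rep = 11 ✓
City=339: rows 6, 9 → Rep takes values {9, 10} — violation
City=347: rows 7, 8 → Rep = 12, 12 ✓
The only City value with inconsistent Rep is City=339.

339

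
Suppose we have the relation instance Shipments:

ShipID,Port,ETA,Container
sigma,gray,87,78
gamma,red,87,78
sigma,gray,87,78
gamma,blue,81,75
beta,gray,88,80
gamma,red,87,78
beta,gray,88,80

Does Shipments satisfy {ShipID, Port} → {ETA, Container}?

Yes

(ShipID=sigma, Port=gray): 2 rows → {ETA,Container} = (87, 78), (87, 78) ✓
(ShipID=gamma, Port=red): 2 rows → {ETA,Container} = (87, 78), (87, 78) ✓
(ShipID=gamma, Port=blue): 1 row → {ETA,Container} = (81, 75) ✓
(ShipID=beta, Port=gray): 2 rows → {ETA,Container} = (88, 80), (88, 80) ✓
Every {ShipID, Port} value is associated with a single {ETA, Container} value, so {ShipID, Port} → {ETA, Container} holds.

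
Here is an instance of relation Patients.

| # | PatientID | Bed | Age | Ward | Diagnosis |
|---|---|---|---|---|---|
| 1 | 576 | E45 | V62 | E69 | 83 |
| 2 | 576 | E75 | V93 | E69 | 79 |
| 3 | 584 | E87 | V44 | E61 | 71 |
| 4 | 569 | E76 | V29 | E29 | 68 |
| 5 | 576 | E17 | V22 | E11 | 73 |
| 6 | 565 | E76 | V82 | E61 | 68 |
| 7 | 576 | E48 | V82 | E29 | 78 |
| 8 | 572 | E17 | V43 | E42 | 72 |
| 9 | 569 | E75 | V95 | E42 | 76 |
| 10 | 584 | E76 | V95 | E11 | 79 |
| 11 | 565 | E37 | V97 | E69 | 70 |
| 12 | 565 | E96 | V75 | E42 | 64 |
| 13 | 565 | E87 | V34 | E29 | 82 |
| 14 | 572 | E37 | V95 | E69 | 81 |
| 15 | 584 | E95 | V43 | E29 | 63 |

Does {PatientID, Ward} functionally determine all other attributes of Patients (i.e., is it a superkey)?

Rows 1 and 2 have the same {PatientID, Ward} value (PatientID=576, Ward=E69) but are distinct tuples, so {PatientID, Ward} does not determine every attribute — not a superkey.

No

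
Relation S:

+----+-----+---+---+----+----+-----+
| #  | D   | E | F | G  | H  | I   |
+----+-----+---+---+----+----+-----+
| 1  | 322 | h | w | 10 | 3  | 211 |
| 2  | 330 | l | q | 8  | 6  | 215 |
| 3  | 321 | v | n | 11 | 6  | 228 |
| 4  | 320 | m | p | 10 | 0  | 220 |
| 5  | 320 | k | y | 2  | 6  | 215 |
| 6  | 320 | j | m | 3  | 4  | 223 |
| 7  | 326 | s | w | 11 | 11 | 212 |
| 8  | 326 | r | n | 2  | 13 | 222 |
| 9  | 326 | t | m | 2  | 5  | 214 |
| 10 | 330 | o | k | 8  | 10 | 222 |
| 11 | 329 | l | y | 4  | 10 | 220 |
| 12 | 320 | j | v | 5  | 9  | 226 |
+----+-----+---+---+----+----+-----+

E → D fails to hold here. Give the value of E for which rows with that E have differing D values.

l

E=h: row 1 → D = 322 ✓
E=l: rows 2, 11 → D takes values {330, 329} — violation
E=v: row 3 → D = 321 ✓
E=m: row 4 → D = 320 ✓
E=k: row 5 → D = 320 ✓
E=j: rows 6, 12 → D = 320, 320 ✓
E=s: row 7 → D = 326 ✓
E=r: row 8 → D = 326 ✓
E=t: row 9 → D = 326 ✓
E=o: row 10 → D = 330 ✓
The only E value with inconsistent D is E=l.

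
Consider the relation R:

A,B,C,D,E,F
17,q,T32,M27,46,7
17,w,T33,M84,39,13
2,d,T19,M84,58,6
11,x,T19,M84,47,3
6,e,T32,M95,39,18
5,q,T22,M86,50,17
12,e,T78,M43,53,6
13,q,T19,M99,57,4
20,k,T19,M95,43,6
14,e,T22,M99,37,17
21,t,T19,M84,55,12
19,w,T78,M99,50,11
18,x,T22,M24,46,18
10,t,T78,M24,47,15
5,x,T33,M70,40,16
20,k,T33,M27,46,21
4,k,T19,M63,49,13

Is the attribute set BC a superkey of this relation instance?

No

Two distinct rows share (B=k, C=T19), so BC does not determine every attribute — not a superkey.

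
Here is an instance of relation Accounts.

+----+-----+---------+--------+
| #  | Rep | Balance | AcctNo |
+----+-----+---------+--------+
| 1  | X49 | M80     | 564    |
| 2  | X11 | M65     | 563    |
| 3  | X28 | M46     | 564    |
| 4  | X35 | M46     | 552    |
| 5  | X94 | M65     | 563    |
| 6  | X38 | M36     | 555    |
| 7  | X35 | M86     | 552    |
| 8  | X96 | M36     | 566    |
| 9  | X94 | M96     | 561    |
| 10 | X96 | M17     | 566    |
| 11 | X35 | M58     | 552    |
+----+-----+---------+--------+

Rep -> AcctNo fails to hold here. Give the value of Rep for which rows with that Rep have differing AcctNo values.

Rep=X49: row 1 → AcctNo = 564 ✓
Rep=X11: row 2 → AcctNo = 563 ✓
Rep=X28: row 3 → AcctNo = 564 ✓
Rep=X35: rows 4, 7, 11 → AcctNo = 552, 552, 552 ✓
Rep=X94: rows 5, 9 → AcctNo takes values {563, 561} — violation
Rep=X38: row 6 → AcctNo = 555 ✓
Rep=X96: rows 8, 10 → AcctNo = 566, 566 ✓
The only Rep value with inconsistent AcctNo is Rep=X94.

X94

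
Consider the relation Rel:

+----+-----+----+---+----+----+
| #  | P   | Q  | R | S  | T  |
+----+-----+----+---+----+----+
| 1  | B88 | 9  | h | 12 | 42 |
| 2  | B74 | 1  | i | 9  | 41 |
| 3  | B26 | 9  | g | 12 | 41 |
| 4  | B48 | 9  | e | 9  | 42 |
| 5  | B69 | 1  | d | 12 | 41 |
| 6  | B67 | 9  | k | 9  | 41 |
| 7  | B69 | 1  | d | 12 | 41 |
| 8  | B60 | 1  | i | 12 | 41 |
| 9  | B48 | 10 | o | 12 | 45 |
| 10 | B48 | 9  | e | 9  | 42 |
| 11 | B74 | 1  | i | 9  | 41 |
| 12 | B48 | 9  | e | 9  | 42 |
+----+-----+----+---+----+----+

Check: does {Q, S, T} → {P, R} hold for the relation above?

(Q=9, S=12, T=42): row 1 → {P,R} = (B88, h) ✓
(Q=1, S=9, T=41): rows 2, 11 → {P,R} = (B74, i), (B74, i) ✓
(Q=9, S=12, T=41): row 3 → {P,R} = (B26, g) ✓
(Q=9, S=9, T=42): rows 4, 10, 12 → {P,R} = (B48, e), (B48, e), (B48, e) ✓
(Q=1, S=12, T=41): rows 5, 7, 8 → {P,R} takes values {(B69, d), (B60, i)} — violation
(Q=9, S=9, T=41): row 6 → {P,R} = (B67, k) ✓
(Q=10, S=12, T=45): row 9 → {P,R} = (B48, o) ✓
Two rows agree on {Q, S, T} but differ on {P, R}, so {Q, S, T} → {P, R} does not hold.

No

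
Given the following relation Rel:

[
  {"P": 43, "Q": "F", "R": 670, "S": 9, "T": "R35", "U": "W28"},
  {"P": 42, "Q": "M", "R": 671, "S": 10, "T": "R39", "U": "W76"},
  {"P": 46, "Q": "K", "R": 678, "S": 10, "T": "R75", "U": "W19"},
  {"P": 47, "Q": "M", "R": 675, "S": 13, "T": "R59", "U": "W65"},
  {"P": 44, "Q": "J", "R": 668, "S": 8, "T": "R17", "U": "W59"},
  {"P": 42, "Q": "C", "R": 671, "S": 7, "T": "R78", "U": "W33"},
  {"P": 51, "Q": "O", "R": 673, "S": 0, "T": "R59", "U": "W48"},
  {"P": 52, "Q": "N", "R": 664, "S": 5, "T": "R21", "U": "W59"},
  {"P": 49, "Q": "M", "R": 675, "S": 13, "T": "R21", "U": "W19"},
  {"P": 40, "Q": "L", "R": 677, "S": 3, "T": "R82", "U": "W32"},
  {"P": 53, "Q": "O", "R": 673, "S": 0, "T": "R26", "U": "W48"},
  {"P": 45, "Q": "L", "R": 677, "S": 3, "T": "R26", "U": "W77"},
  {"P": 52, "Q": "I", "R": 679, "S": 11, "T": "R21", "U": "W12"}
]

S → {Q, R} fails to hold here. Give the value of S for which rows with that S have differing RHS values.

S=9: 1 row → {Q,R} = (F, 670) ✓
S=10: 2 rows → {Q,R} takes values {(M, 671), (K, 678)} — violation
S=13: 2 rows → {Q,R} = (M, 675), (M, 675) ✓
S=8: 1 row → {Q,R} = (J, 668) ✓
S=7: 1 row → {Q,R} = (C, 671) ✓
S=0: 2 rows → {Q,R} = (O, 673), (O, 673) ✓
S=5: 1 row → {Q,R} = (N, 664) ✓
S=3: 2 rows → {Q,R} = (L, 677), (L, 677) ✓
S=11: 1 row → {Q,R} = (I, 679) ✓
The only S value with inconsistent RHS is S=10.

10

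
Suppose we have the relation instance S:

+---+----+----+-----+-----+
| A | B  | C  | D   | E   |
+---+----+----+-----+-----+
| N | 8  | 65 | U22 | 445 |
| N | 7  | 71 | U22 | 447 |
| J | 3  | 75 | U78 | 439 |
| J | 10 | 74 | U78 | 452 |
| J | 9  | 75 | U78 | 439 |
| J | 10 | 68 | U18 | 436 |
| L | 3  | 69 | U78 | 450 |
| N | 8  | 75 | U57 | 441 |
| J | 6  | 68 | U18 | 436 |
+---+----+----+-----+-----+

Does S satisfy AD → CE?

No

(A=N, D=U22): 2 rows → {C,E} takes values {(65, 445), (71, 447)} — violation
(A=J, D=U78): 3 rows → {C,E} takes values {(75, 439), (74, 452)} — violation
(A=J, D=U18): 2 rows → {C,E} = (68, 436), (68, 436) ✓
(A=L, D=U78): 1 row → {C,E} = (69, 450) ✓
(A=N, D=U57): 1 row → {C,E} = (75, 441) ✓
Two rows agree on AD but differ on CE, so AD → CE does not hold.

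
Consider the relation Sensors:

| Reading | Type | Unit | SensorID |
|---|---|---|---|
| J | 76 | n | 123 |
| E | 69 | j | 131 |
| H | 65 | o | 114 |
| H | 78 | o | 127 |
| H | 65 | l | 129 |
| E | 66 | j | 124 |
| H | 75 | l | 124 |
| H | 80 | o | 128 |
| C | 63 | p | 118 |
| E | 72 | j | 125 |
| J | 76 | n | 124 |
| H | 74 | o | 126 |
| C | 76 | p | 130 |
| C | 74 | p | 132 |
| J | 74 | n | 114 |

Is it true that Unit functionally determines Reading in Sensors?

Unit=n: 3 rows → Reading = J, J, J ✓
Unit=j: 3 rows → Reading = E, E, E ✓
Unit=o: 4 rows → Reading = H, H, H, H ✓
Unit=l: 2 rows → Reading = H, H ✓
Unit=p: 3 rows → Reading = C, C, C ✓
Every Unit value is associated with a single Reading value, so Unit → Reading holds.

Yes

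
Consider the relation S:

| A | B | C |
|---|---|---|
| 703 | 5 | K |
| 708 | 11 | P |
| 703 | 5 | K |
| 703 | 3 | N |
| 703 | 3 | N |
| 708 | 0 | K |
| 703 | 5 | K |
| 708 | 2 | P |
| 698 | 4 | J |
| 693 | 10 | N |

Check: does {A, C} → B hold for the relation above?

No

(A=703, C=K): 3 rows → B = 5, 5, 5 ✓
(A=708, C=P): 2 rows → B takes values {11, 2} — violation
(A=703, C=N): 2 rows → B = 3, 3 ✓
(A=708, C=K): 1 row → B = 0 ✓
(A=698, C=J): 1 row → B = 4 ✓
(A=693, C=N): 1 row → B = 10 ✓
Two rows agree on {A, C} but differ on B, so {A, C} → B does not hold.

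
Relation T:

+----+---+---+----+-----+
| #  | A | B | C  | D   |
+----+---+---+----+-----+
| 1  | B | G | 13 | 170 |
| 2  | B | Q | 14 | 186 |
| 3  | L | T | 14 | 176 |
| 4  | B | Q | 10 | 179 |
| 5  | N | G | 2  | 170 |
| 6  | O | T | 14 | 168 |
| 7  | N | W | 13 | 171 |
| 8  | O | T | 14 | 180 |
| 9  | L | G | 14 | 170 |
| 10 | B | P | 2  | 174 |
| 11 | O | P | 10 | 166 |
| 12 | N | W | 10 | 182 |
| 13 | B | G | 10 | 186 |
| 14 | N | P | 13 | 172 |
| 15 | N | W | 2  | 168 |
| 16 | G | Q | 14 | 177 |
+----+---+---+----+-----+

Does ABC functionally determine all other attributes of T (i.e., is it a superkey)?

No

Rows 6 and 8 have the same ABC value (A=O, B=T, C=14) but are distinct tuples, so ABC does not determine every attribute — not a superkey.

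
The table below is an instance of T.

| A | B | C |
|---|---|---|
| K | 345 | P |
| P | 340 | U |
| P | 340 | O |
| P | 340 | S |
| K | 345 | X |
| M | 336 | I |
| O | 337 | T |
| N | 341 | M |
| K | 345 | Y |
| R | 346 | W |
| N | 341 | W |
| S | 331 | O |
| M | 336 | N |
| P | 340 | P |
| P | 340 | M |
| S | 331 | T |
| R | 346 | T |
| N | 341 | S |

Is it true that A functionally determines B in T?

A=K: 3 rows → B = 345, 345, 345 ✓
A=P: 5 rows → B = 340, 340, 340, 340, 340 ✓
A=M: 2 rows → B = 336, 336 ✓
A=O: 1 row → B = 337 ✓
A=N: 3 rows → B = 341, 341, 341 ✓
A=R: 2 rows → B = 346, 346 ✓
A=S: 2 rows → B = 331, 331 ✓
Every A value is associated with a single B value, so A -> B holds.

Yes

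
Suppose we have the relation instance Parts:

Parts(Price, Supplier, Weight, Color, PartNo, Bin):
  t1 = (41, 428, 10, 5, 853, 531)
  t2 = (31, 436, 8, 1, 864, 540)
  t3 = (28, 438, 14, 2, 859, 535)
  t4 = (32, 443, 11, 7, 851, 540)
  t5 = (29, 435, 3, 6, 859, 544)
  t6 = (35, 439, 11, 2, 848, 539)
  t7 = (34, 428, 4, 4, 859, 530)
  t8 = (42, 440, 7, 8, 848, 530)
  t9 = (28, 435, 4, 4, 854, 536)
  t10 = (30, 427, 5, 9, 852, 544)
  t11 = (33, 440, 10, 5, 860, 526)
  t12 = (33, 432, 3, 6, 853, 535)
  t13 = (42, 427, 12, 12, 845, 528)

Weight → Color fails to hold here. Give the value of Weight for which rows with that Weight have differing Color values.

11

Weight=10: rows 1, 11 → Color = 5, 5 ✓
Weight=8: row 2 → Color = 1 ✓
Weight=14: row 3 → Color = 2 ✓
Weight=11: rows 4, 6 → Color takes values {7, 2} — violation
Weight=3: rows 5, 12 → Color = 6, 6 ✓
Weight=4: rows 7, 9 → Color = 4, 4 ✓
Weight=7: row 8 → Color = 8 ✓
Weight=5: row 10 → Color = 9 ✓
Weight=12: row 13 → Color = 12 ✓
The only Weight value with inconsistent Color is Weight=11.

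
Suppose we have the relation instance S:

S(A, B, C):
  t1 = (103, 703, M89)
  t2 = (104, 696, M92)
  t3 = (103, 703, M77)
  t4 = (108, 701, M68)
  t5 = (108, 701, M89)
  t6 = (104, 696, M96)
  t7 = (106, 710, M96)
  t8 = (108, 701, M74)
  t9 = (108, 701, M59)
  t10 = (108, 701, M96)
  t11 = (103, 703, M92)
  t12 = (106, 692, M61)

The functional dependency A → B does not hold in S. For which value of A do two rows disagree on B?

106

A=103: rows 1, 3, 11 → B = 703, 703, 703 ✓
A=104: rows 2, 6 → B = 696, 696 ✓
A=108: rows 4, 5, 8, 9, 10 → B = 701, 701, 701, 701, 701 ✓
A=106: rows 7, 12 → B takes values {710, 692} — violation
The only A value with inconsistent B is A=106.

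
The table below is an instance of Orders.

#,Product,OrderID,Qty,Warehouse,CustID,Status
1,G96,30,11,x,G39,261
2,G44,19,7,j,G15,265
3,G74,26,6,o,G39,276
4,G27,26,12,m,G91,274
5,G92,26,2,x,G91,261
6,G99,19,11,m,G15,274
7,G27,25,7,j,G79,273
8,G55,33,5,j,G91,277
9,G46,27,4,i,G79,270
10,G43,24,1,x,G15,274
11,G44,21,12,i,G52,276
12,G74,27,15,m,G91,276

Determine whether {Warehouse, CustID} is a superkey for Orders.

No

Rows 4 and 12 have the same {Warehouse, CustID} value (Warehouse=m, CustID=G91) but are distinct tuples, so {Warehouse, CustID} does not determine every attribute — not a superkey.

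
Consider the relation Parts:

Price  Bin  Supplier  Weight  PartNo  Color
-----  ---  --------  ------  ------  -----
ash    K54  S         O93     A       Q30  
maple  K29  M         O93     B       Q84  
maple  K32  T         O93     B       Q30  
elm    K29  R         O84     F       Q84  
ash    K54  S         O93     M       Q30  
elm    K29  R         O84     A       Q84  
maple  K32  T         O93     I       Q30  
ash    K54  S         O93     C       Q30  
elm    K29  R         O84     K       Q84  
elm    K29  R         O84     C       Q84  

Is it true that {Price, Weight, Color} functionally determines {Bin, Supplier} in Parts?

Yes

(Price=ash, Weight=O93, Color=Q30): 3 rows → {Bin,Supplier} = (K54, S), (K54, S), (K54, S) ✓
(Price=maple, Weight=O93, Color=Q84): 1 row → {Bin,Supplier} = (K29, M) ✓
(Price=maple, Weight=O93, Color=Q30): 2 rows → {Bin,Supplier} = (K32, T), (K32, T) ✓
(Price=elm, Weight=O84, Color=Q84): 4 rows → {Bin,Supplier} = (K29, R), (K29, R), (K29, R), (K29, R) ✓
Every {Price, Weight, Color} value is associated with a single {Bin, Supplier} value, so {Price, Weight, Color} -> {Bin, Supplier} holds.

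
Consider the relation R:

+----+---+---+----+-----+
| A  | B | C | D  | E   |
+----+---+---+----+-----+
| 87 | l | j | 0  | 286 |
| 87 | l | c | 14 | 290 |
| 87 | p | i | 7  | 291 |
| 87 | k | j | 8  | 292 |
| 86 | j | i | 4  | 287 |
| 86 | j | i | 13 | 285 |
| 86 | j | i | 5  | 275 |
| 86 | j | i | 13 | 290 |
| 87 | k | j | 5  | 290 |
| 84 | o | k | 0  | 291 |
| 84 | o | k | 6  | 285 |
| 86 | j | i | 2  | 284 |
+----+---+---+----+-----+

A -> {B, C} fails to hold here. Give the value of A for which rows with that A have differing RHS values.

A=87: 5 rows → {B,C} takes values {(l, j), (l, c), (p, i), (k, j)} — violation
A=86: 5 rows → {B,C} = (j, i), (j, i), (j, i), (j, i), (j, i) ✓
A=84: 2 rows → {B,C} = (o, k), (o, k) ✓
The only A value with inconsistent RHS is A=87.

87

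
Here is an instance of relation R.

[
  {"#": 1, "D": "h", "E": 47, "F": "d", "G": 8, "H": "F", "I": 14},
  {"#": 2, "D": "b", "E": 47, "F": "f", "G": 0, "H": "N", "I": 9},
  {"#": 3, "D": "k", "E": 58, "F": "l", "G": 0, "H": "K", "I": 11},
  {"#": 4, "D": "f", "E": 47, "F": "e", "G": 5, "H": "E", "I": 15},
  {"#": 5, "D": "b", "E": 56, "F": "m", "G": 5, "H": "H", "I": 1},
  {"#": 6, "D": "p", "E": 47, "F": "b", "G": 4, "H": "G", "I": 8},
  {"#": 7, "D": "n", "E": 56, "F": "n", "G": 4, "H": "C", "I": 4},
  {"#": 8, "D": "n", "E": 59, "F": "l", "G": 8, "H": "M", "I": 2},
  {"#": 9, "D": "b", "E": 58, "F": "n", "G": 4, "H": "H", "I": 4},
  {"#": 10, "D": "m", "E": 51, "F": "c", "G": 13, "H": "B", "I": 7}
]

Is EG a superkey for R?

Yes

All 10 rows have distinct EG values, so EG → (all attributes) holds and EG is a superkey.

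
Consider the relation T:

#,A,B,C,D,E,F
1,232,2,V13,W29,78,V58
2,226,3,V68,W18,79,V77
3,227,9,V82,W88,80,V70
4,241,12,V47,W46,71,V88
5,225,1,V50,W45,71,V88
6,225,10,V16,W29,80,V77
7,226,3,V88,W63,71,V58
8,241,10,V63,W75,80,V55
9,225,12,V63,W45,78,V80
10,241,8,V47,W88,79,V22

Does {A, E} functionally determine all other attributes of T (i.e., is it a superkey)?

All 10 rows have distinct {A, E} values, so {A, E} → (all attributes) holds and {A, E} is a superkey.

Yes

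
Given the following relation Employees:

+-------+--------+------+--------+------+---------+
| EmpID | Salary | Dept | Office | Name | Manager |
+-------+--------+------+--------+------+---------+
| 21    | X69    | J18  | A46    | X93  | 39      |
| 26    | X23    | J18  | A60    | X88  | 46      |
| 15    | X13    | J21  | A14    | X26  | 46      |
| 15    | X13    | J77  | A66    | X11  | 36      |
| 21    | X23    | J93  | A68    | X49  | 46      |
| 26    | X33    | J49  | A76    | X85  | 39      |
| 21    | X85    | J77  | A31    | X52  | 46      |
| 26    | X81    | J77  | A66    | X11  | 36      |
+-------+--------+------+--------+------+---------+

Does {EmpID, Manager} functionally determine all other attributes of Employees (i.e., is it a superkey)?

Two distinct rows share (EmpID=21, Manager=46), so {EmpID, Manager} does not determine every attribute — not a superkey.

No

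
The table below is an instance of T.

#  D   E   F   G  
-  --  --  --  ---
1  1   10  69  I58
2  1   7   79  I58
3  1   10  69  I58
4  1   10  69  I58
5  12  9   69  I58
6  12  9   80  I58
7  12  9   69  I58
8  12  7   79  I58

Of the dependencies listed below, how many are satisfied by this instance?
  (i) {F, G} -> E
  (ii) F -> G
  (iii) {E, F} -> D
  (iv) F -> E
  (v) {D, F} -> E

2

(i) {F, G} -> E: (F=69, G=I58): rows 1, 3, 4, 5, 7 → E takes values {10, 9} — violation — fails.
(ii) F -> G: every LHS value maps to a single RHS value — holds.
(iii) {E, F} -> D: (E=7, F=79): rows 2, 8 → D takes values {1, 12} — violation — fails.
(iv) F -> E: F=69: rows 1, 3, 4, 5, 7 → E takes values {10, 9} — violation — fails.
(v) {D, F} -> E: every LHS value maps to a single RHS value — holds.
2 of the 5 dependencies hold.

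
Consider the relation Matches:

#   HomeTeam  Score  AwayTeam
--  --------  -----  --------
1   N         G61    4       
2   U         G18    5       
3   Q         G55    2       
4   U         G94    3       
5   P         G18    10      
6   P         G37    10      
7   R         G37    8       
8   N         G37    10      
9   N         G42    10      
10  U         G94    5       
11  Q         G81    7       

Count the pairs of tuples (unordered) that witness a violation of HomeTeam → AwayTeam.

HomeTeam=N: violating pairs (1,8), (1,9) — 2 pairs.
HomeTeam=U: violating pairs (2,4), (4,10) — 2 pairs.
HomeTeam=Q: violating pairs (3,11) — 1 pair.
HomeTeam=P: all 2 rows agree on AwayTeam — 0 pairs.

5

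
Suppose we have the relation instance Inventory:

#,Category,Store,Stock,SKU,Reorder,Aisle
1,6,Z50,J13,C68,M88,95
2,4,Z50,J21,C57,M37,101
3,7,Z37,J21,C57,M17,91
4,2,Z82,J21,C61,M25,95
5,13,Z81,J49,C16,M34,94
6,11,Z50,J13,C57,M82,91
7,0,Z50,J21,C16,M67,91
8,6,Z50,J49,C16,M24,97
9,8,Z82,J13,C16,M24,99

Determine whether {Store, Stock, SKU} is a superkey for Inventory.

All 9 rows have distinct {Store, Stock, SKU} values, so {Store, Stock, SKU} → (all attributes) holds and {Store, Stock, SKU} is a superkey.

Yes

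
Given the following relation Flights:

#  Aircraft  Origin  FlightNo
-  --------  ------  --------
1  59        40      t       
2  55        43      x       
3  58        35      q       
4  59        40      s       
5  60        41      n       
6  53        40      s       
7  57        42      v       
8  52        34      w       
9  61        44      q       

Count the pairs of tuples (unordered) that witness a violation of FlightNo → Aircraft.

2

FlightNo=q: violating pairs (3,9) — 1 pair.
FlightNo=s: violating pairs (4,6) — 1 pair.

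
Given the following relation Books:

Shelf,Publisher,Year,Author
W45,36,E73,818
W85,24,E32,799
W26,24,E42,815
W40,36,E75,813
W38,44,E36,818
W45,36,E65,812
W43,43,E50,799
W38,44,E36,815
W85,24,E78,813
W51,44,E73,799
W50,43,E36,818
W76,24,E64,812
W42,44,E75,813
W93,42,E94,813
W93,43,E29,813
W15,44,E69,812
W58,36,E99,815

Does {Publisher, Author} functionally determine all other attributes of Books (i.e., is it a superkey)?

Yes

All 17 rows have distinct {Publisher, Author} values, so {Publisher, Author} → (all attributes) holds and {Publisher, Author} is a superkey.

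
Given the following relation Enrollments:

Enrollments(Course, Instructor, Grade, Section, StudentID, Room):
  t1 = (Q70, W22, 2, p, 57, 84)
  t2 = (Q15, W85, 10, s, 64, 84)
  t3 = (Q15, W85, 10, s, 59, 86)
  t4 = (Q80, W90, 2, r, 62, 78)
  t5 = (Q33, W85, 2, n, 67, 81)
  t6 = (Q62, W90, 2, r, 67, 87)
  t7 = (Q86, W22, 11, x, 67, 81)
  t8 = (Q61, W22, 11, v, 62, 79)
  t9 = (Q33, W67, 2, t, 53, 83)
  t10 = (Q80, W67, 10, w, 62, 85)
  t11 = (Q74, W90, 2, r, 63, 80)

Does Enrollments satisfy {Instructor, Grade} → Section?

No

(Instructor=W22, Grade=2): row 1 → Section = p ✓
(Instructor=W85, Grade=10): rows 2, 3 → Section = s, s ✓
(Instructor=W90, Grade=2): rows 4, 6, 11 → Section = r, r, r ✓
(Instructor=W85, Grade=2): row 5 → Section = n ✓
(Instructor=W22, Grade=11): rows 7, 8 → Section takes values {x, v} — violation
(Instructor=W67, Grade=2): row 9 → Section = t ✓
(Instructor=W67, Grade=10): row 10 → Section = w ✓
Two rows agree on {Instructor, Grade} but differ on Section, so {Instructor, Grade} → Section does not hold.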